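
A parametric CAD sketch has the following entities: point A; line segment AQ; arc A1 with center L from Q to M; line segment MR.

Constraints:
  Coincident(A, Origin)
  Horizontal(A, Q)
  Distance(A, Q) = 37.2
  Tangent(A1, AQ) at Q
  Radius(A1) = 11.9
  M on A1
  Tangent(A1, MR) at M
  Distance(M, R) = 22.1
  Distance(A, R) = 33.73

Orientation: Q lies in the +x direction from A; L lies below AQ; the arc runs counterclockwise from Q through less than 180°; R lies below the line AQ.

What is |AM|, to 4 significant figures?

27.18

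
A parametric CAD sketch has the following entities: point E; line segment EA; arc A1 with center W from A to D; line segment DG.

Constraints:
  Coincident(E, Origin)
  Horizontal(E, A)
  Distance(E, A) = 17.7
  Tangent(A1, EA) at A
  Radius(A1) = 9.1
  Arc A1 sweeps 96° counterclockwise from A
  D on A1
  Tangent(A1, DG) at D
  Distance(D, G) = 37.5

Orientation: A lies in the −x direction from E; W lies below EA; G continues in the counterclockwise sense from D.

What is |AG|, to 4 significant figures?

47.62

On A1, A sits at bearing 90° from W; a 96° counterclockwise sweep puts D at bearing 186°, so D = W + 9.1·(cos 186°, sin 186°) = (-26.75, -10.05). Tangency of A1 to DG means the radius WD is perpendicular to DG, so DG runs along (−sin 186°, cos 186°); with |DG| = 37.5, G = (-22.83, -47.35). Then |AG| = |G − A| = 47.62.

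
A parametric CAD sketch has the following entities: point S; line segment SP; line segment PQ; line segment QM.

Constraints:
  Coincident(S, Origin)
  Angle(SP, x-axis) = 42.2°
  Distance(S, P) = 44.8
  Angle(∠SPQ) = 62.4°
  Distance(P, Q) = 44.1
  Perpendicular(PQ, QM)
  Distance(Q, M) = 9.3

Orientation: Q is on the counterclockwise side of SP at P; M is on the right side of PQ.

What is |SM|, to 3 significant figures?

54.3

S is at the origin; SP runs at 42.2° with length 44.8, so P = 44.8·(cos 42.2°, sin 42.2°) = (33.2, 30.1). ∠SPQ = 62.4°, so PQ runs at 42.2° + (180° − 62.4°) = 160° from the x-axis; with |PQ| = 44.1, Q = P + 44.1·(cos 160°, sin 160°) = (-8.20, 45.3). PQ is perpendicular to QM; with |QM| = 9.3 on the right of PQ, M = Q + 9.3·(0.345, 0.938) = (-4.99, 54.0). Then |SM| = |M − S| = 54.3.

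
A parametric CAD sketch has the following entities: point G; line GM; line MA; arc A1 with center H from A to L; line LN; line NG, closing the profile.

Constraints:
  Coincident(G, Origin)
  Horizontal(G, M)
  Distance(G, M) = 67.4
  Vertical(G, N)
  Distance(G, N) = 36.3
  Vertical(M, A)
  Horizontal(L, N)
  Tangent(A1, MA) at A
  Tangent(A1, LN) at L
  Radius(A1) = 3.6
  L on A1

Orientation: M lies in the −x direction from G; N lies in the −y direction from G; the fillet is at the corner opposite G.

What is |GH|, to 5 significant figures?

71.692

G is at the origin; GM is horizontal with |GM| = 67.4 and M on the −x side, so M = (-67.400, 0.0000). GN is vertical with |GN| = 36.3 and N on the −y side, so N = (0.0000, -36.300). The virtual corner opposite G is at (-67.400, -36.300). The tangent condition forces HA to be normal to MA and since A1 is tangent to LN there, HL ⟂ LN, with radius 3.6, so the center H sits 3.6 in from both sides at H = (-63.800, -32.700). Then |GH| = |H − G| = 71.692.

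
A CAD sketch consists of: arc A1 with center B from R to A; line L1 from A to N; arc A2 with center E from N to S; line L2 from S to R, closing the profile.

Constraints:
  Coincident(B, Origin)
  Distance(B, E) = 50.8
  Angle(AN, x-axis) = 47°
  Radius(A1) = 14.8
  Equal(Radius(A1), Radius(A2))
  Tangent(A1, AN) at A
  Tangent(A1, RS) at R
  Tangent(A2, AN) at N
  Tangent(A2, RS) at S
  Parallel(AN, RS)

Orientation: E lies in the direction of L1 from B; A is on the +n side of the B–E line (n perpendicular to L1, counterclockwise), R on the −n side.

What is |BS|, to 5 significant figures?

52.912

Tangency of A1 to both parallel lines with radius 14.8 puts A and R at B ± 14.8·n: A = (-10.824, 10.094), R = (10.824, -10.094). Equal radii place N and S the same way about E: N = E + 14.8·n = (23.821, 47.246), S = E − 14.8·n = (45.470, 27.059). Then |BS| = |S − B| = 52.912.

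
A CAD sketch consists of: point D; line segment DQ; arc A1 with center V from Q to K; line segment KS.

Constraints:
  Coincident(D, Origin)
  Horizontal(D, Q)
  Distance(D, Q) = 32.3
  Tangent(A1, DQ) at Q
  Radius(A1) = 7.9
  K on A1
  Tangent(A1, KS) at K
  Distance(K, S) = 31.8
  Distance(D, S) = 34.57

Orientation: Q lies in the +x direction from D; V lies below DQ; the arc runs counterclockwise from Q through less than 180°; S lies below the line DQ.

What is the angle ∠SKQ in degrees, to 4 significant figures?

148.3°

Checks: |VK| = 7.900 ✓; ∠(VK, KS) = 90.00° ✓; |KS| = 31.80 ✓; |DS| = 34.57 ✓.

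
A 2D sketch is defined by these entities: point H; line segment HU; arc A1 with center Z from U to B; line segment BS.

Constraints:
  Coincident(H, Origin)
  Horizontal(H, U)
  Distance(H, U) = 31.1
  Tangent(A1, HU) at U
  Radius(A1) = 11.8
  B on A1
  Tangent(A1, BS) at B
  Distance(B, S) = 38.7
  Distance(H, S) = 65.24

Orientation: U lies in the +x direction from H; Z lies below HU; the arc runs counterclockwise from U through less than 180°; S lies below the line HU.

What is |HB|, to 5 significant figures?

27.447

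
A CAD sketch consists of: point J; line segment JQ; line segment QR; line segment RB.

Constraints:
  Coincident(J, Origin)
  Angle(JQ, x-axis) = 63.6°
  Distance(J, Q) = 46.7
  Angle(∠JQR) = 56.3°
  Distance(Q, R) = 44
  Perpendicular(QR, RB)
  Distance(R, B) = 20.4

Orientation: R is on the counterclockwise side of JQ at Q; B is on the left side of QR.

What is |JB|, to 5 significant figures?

25.840

J is at the origin; JQ runs at 63.6° with length 46.7, so Q = 46.7·(cos 63.6°, sin 63.6°) = (20.764, 41.830). ∠JQR = 56.3°, so QR runs at 63.6° + (180° − 56.3°) = 187.30° from the x-axis; with |QR| = 44.0, R = Q + 44.0·(cos 187.30°, sin 187.30°) = (-22.879, 36.239). The perpendicularity gives RB at right angles to QR; with |RB| = 20.4 on the left of QR, B = R + 20.4·(0.12706, -0.99189) = (-20.287, 16.004). Then |JB| = |B − J| = 25.840.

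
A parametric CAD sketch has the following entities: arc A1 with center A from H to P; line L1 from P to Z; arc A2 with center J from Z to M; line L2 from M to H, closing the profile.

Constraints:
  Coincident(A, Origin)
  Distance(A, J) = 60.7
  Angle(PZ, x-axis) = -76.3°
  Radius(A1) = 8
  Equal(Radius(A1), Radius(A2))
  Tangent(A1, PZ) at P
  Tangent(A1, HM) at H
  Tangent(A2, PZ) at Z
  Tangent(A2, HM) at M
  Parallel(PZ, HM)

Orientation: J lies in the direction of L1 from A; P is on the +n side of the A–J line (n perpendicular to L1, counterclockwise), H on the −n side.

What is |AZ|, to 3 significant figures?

61.2

The slot axis is L1's direction at -76.3°, so u = (cos -76.3°, sin -76.3°) = (0.237, -0.972) and n = (−sin -76.3°, cos -76.3°) = (0.972, 0.237). A is at the origin and J lies 60.7 along u from A, so J = 60.7·u = (14.4, -59.0). Tangency of A1 to both parallel lines with radius 8.0 puts P and H at A ± 8.0·n: P = (7.77, 1.89), H = (-7.77, -1.89). Equal radii place Z and M the same way about J: Z = J + 8.0·n = (22.1, -57.1), M = J − 8.0·n = (6.60, -60.9). Then |AZ| = |Z − A| = 61.2.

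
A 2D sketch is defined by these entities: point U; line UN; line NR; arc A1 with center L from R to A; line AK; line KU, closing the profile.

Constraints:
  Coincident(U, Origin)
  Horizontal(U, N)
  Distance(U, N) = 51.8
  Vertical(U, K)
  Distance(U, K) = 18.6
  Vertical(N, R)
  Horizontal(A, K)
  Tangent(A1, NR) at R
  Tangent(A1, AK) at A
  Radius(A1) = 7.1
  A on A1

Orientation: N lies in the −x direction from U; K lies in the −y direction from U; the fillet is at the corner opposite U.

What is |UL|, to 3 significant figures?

46.2

U is at the origin; UN is horizontal with |UN| = 51.8 and N on the −x side, so N = (-51.8, 0.00). UK is vertical with |UK| = 18.6 and K on the −y side, so K = (0.00, -18.6). The virtual corner opposite U is at (-51.8, -18.6). A1 meets NR tangentially, so LR is at right angles to NR and tangency of A1 to AK means the radius LA is perpendicular to AK, with radius 7.1, so the center L sits 7.1 in from both sides at L = (-44.7, -11.5). Then |UL| = |L − U| = 46.2.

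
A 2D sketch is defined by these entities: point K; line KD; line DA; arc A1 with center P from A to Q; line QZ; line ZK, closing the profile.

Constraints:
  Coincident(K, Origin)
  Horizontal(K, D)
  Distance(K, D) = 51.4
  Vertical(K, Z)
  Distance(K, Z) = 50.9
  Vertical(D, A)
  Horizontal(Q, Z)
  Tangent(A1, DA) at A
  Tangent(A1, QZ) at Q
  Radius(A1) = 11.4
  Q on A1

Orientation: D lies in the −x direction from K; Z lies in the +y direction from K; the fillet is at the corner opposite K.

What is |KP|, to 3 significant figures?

56.2

K is at the origin; KD is horizontal with |KD| = 51.4 and D on the −x side, so D = (-51.4, 0.00). K and Z share the same x with |KZ| = 50.9 and Z on the +y side, so Z = (0.00, 50.9). The virtual corner opposite K is at (-51.4, 50.9). The tangent condition forces PA to be normal to DA and A1 meets QZ tangentially, so PQ is at right angles to QZ, with radius 11.4, so the center P sits 11.4 in from both sides at P = (-40.0, 39.5). Then |KP| = |P − K| = 56.2.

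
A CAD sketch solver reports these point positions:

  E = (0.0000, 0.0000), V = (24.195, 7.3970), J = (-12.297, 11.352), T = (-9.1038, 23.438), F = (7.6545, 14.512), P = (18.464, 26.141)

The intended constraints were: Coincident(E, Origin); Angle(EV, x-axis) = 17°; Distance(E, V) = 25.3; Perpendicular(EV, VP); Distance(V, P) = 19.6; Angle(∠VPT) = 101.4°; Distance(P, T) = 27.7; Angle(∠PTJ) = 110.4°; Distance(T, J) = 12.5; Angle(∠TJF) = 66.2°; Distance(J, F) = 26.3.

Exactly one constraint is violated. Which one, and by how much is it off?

Distance(J, F) = 26.3 — off by 6.10.

E = (0.00, 0.00) ✓; EV at 17.00° ✓; |EV| = 25.30 ✓; ∠(EV, VP) = 90.00° ✓; |VP| = 19.60 ✓; ∠VPT = 101.4° ✓; |PT| = 27.70 ✓; ∠PTJ = 110.4° ✓; |TJ| = 12.50 ✓; ∠TJF = 66.20° ✓; |JF| = 20.20 ✗.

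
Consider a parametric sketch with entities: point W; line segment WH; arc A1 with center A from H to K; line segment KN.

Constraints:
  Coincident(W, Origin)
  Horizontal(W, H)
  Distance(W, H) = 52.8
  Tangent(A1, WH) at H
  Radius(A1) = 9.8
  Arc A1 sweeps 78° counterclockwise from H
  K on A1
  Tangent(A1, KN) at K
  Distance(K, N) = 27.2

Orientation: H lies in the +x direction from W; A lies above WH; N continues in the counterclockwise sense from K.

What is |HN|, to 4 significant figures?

37.60

On A1, H sits at bearing -90° from A; a 78° counterclockwise sweep puts K at bearing -12°, so K = A + 9.8·(cos -12°, sin -12°) = (62.39, 7.762). A1 meets KN tangentially, so AK is at right angles to KN, so KN runs along (−sin -12°, cos -12°); with |KN| = 27.2, N = (68.04, 34.37). Then |HN| = |N − H| = 37.60.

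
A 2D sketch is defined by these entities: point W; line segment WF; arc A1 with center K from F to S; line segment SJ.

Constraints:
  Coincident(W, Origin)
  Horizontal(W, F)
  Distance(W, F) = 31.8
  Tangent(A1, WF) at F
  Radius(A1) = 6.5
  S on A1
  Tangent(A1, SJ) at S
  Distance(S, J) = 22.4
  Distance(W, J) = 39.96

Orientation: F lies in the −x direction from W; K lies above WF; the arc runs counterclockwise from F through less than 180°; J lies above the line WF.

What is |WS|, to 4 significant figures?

26.28

W is at the origin; W and F share the same y with |WF| = 31.8 and F on the −x side, so F = (-31.80, 0.000). Tangency of A1 to WF means the radius KF is perpendicular to WF, so K = F + (0, 6.5) = (-31.80, 6.500). Since KS ⟂ SJ (tangency), |KJ| = √(6.5² + 22.4²) = 23.32 regardless of where S sits on A1. So J lies on both circle(W, 39.96) and circle(K, 23.32); the above-WF intersection is J = (-27.12, 29.35). S is the foot of the tangent from J: S = (-25.32, 7.022).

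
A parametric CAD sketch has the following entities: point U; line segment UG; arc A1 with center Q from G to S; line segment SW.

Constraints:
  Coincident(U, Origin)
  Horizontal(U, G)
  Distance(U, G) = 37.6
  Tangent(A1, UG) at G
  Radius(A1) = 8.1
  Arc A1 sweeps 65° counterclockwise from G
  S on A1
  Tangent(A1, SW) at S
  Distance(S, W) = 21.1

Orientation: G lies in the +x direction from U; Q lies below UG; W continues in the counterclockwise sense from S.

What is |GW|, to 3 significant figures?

28.8

U is at the origin; U and G share the same y with |UG| = 37.6 and G on the +x side, so G = (37.6, 0.00). The tangent condition forces QG to be normal to UG, so Q = G + (0, -8.1) = (37.6, -8.10). On A1, G sits at bearing 90° from Q; a 65° counterclockwise sweep puts S at bearing 155°, so S = Q + 8.1·(cos 155°, sin 155°) = (30.3, -4.68). A1 meets SW tangentially, so QS is at right angles to SW, so SW runs along (−sin 155°, cos 155°); with |SW| = 21.1, W = (21.3, -23.8). Then |GW| = |W − G| = 28.8.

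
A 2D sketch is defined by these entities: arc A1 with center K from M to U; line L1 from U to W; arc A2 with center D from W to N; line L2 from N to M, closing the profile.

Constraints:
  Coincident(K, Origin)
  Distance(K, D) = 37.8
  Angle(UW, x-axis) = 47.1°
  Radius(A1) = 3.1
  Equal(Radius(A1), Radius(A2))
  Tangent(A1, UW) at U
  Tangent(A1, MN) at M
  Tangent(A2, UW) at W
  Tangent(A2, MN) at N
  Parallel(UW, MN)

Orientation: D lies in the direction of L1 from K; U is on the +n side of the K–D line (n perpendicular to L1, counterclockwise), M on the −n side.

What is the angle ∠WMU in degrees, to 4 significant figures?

80.69°

Tangency of A1 to both parallel lines with radius 3.1 puts U and M at K ± 3.1·n: U = (-2.271, 2.110), M = (2.271, -2.110). Equal radii place W and N the same way about D: W = D + 3.1·n = (23.46, 29.80), N = D − 3.1·n = (28.00, 25.58). Then cos ∠WMU = MW·MU / (|MW||MU|), giving 80.69°.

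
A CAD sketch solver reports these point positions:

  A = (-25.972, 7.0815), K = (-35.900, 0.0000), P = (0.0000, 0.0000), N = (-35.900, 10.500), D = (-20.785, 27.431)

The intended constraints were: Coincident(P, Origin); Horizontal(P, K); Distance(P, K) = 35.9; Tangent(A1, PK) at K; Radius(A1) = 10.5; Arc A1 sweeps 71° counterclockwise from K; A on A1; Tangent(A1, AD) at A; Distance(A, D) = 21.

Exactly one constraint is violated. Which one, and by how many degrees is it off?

Tangent(A1, AD) at A — off by 4.70°.

P = (0.00, 0.00) ✓; P.y = 0.00, K.y = 0.00 ✓; |PK| = 35.90 ✓; ∠(NK, KP) = 90.00° ✓; |NK| = 10.50 ✓; bearing(N→A) − bearing(N→K) = 71.00° ✓; |NA| = 10.50 ✓; ∠(NA, AD) = 85.30° ✗; |AD| = 21.00 ✓.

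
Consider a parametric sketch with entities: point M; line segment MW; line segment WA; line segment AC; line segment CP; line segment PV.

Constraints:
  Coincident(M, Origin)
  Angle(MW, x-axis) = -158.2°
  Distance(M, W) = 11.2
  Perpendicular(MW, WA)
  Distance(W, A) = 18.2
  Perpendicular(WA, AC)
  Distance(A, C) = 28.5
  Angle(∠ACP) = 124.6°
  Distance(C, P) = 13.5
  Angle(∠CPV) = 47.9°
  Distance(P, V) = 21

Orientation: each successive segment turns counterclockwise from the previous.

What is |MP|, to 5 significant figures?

25.952

M is at the origin; MW runs at -158.2° with length 11.2, so W = (-10.399, -4.1593). MW is perpendicular to WA, so WA runs at -68.200°; with |WA| = 18.2, A = (-3.6401, -21.058). WA is perpendicular to AC, so AC runs at 21.800°; with |AC| = 28.5, C = (22.822, -10.474). ∠ACP = 124.6° gives CP at 77.200° from the x-axis; with |CP| = 13.5, P = (25.813, 2.6907). Then |MP| = |P − M| = 25.952.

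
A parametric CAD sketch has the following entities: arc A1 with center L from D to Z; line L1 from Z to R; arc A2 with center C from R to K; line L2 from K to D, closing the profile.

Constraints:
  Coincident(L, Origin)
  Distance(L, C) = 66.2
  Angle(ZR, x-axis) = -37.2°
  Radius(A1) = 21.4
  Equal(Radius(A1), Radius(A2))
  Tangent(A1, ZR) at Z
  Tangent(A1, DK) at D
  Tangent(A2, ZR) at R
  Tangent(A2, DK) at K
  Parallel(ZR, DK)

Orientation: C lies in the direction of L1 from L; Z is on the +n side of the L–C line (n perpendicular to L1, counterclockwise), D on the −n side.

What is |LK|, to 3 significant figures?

69.6

The slot axis is L1's direction at -37.2°, so u = (cos -37.2°, sin -37.2°) = (0.797, -0.605) and n = (−sin -37.2°, cos -37.2°) = (0.605, 0.797). L is at the origin and C lies 66.2 along u from L, so C = 66.2·u = (52.7, -40.0). Tangency of A1 to both parallel lines with radius 21.4 puts Z and D at L ± 21.4·n: Z = (12.9, 17.0), D = (-12.9, -17.0). Equal radii place R and K the same way about C: R = C + 21.4·n = (65.7, -23.0), K = C − 21.4·n = (39.8, -57.1). Then |LK| = |K − L| = 69.6.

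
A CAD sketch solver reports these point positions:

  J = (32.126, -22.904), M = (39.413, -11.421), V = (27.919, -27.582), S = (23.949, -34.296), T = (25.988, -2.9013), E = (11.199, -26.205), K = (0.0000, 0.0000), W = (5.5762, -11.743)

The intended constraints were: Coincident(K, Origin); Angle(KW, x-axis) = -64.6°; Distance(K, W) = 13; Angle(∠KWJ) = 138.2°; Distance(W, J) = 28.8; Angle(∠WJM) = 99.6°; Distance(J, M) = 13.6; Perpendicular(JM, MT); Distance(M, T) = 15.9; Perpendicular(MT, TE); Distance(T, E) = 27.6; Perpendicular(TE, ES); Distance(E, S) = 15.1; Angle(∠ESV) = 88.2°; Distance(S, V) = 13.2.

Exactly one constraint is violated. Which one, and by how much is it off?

Distance(S, V) = 13.2 — off by 5.40.

K = (0.00, 0.00) ✓; KW at -64.60° ✓; |KW| = 13.00 ✓; ∠KWJ = 138.2° ✓; |WJ| = 28.80 ✓; ∠WJM = 99.60° ✓; |JM| = 13.60 ✓; ∠(JM, MT) = 90.00° ✓; |MT| = 15.90 ✓; ∠(MT, TE) = 90.00° ✓; |TE| = 27.60 ✓; ∠(TE, ES) = 90.00° ✓; |ES| = 15.10 ✓; ∠ESV = 88.20° ✓; |SV| = 7.800 ✗.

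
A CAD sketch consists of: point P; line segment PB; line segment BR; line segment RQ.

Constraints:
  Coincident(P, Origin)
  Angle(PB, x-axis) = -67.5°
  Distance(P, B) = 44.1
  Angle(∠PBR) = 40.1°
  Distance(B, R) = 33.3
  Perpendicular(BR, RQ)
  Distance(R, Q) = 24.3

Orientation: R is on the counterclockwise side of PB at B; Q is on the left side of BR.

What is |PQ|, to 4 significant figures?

4.129

∠PBR = 40.1°, so BR runs at -67.5° + (180° − 40.1°) = 72.40° from the x-axis; with |BR| = 33.3, R = B + 33.3·(cos 72.40°, sin 72.40°) = (26.95, -9.002). BR ⟂ RQ; with |RQ| = 24.3 on the left of BR, Q = R + 24.3·(-0.9532, 0.3024) = (3.783, -1.654). Then |PQ| = |Q − P| = 4.129.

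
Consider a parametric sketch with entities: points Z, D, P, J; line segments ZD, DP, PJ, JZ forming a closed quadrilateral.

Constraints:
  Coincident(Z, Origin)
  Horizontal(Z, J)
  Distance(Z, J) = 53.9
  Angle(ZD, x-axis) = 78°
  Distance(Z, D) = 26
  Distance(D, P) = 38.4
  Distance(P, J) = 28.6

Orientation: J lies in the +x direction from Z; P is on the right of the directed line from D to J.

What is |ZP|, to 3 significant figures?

27.0

Checks: |DP| = 38.40 ✓; |PJ| = 28.60 ✓.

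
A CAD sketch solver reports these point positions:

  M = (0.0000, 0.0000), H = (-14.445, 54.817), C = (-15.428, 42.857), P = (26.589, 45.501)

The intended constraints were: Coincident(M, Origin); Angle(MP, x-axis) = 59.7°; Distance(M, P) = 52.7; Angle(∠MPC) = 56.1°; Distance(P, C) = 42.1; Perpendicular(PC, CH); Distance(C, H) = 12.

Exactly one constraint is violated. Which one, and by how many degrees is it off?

Perpendicular(PC, CH) — off by 8.30°.

M = (0.00, 0.00) ✓; MP at 59.70° ✓; |MP| = 52.70 ✓; ∠MPC = 56.10° ✓; |PC| = 42.10 ✓; ∠(PC, CH) = 98.30° ✗; |CH| = 12.00 ✓.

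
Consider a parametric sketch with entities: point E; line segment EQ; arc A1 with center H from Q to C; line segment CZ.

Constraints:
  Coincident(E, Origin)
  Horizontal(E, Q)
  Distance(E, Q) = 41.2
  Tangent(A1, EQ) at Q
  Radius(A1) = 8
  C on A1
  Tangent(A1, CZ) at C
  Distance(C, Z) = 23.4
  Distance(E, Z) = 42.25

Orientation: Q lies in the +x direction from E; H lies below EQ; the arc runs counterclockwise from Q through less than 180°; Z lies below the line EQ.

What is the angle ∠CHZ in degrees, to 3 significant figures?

71.1°

E is at the origin; E and Q share the same y with |EQ| = 41.2 and Q on the +x side, so Q = (41.2, 0.00). A1 meets EQ tangentially, so HQ is at right angles to EQ, so H = Q + (0, -8) = (41.2, -8.00). Since HC ⟂ CZ (tangency), |HZ| = √(8.0² + 23.4²) = 24.7 regardless of where C sits on A1. So Z lies on both circle(E, 42.25) and circle(H, 24.7); the below-EQ intersection is Z = (29.8, -29.9). C is the foot of the tangent from Z: C = (33.3, -6.81).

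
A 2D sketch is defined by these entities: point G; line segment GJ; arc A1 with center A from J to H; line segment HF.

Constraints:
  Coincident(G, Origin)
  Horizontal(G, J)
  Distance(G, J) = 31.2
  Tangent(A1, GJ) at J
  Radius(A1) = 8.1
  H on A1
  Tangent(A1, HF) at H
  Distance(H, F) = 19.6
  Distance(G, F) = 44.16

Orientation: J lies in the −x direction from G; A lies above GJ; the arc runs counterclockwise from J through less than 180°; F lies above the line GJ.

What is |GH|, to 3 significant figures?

26.8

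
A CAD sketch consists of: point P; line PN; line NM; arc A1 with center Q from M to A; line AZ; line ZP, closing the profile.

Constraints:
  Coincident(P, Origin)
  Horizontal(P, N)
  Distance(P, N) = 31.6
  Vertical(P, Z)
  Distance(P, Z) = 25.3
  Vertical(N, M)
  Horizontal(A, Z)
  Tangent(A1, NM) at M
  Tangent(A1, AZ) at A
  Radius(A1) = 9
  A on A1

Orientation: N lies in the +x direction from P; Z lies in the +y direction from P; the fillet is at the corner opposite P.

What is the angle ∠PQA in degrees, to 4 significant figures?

125.8°

P is at the origin; P and N share the same y with |PN| = 31.6 and N on the +x side, so N = (31.60, 0.000). P and Z share the same x with |PZ| = 25.3 and Z on the +y side, so Z = (0.000, 25.30). The virtual corner opposite P is at (31.60, 25.30). Since A1 is tangent to NM there, QM ⟂ NM and A1 meets AZ tangentially, so QA is at right angles to AZ, with radius 9.0, so the center Q sits 9.0 in from both sides at Q = (22.60, 16.30). That places the tangent points at M = (31.60, 16.30) on NM and A = (22.60, 25.30) on AZ. Then cos ∠PQA = QP·QA / (|QP||QA|), giving 125.8°.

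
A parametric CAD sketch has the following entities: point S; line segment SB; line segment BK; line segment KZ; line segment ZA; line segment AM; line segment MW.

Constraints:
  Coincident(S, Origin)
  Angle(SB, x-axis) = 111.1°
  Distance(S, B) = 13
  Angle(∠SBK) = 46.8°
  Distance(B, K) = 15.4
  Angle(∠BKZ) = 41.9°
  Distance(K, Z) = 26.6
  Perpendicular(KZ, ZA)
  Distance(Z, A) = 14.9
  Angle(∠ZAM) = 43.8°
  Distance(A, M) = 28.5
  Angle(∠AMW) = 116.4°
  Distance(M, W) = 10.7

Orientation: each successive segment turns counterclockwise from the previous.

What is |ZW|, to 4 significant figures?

22.52

∠ZAM = 43.8° gives AM at -111.4° from the x-axis; with |AM| = 28.5, M = (-2.842, -4.371). ∠AMW = 116.4° gives MW at -47.80° from the x-axis; with |MW| = 10.7, W = (4.345, -12.30). Then |ZW| = |W − Z| = 22.52.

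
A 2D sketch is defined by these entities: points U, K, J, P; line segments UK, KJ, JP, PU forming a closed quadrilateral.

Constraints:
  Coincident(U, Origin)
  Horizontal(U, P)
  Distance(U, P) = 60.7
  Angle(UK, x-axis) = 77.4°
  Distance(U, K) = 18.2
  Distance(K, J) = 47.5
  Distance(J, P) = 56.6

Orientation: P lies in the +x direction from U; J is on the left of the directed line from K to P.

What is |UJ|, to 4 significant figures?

63.66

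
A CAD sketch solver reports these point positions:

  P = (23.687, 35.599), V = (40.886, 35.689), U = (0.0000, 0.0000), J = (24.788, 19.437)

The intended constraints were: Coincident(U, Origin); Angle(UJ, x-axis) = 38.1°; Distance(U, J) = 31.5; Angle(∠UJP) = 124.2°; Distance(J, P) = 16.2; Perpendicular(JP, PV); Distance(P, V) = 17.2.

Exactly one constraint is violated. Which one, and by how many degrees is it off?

Perpendicular(JP, PV) — off by 3.60°.

U = (0.00, 0.00) ✓; UJ at 38.10° ✓; |UJ| = 31.50 ✓; ∠UJP = 124.2° ✓; |JP| = 16.20 ✓; ∠(JP, PV) = 93.60° ✗; |PV| = 17.20 ✓.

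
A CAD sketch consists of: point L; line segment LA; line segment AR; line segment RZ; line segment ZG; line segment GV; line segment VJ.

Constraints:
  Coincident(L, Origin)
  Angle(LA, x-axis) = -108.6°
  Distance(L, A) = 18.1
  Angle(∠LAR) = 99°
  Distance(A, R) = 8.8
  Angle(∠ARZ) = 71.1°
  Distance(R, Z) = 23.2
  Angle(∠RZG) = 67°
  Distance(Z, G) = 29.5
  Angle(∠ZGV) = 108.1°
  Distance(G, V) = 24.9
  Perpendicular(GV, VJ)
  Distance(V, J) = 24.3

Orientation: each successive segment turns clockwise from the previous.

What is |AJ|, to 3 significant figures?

15.8

L is at the origin; LA runs at -108.6° with length 18.1, so A = (-5.77, -17.2). ∠LAR = 99.0° gives AR at 170° from the x-axis; with |AR| = 8.8, R = (-14.4, -15.7). ∠ARZ = 71.1° gives RZ at 61.5° from the x-axis; with |RZ| = 23.2, Z = (-3.38, 4.70). ∠RZG = 67.0° gives ZG at -51.5° from the x-axis; with |ZG| = 29.5, G = (15.0, -18.4). ∠ZGV = 108.1° gives GV at -123° from the x-axis; with |GV| = 24.9, V = (1.28, -39.2). GV ⟂ VJ, so VJ runs at 147°; with |VJ| = 24.3, J = (-19.0, -25.8). Then |AJ| = |J − A| = 15.8.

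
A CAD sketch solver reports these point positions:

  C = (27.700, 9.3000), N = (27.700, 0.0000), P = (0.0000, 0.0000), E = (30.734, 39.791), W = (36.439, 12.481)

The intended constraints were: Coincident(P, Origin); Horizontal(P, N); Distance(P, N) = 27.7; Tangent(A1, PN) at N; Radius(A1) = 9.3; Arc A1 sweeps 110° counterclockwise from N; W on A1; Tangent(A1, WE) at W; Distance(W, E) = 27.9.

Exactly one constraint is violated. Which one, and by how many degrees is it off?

Tangent(A1, WE) at W — off by 8.20°.

P = (0.00, 0.00) ✓; P.y = 0.00, N.y = 0.00 ✓; |PN| = 27.70 ✓; ∠(CN, NP) = 90.00° ✓; |CN| = 9.300 ✓; bearing(C→W) − bearing(C→N) = 110.0° ✓; |CW| = 9.300 ✓; ∠(CW, WE) = 98.20° ✗; |WE| = 27.90 ✓.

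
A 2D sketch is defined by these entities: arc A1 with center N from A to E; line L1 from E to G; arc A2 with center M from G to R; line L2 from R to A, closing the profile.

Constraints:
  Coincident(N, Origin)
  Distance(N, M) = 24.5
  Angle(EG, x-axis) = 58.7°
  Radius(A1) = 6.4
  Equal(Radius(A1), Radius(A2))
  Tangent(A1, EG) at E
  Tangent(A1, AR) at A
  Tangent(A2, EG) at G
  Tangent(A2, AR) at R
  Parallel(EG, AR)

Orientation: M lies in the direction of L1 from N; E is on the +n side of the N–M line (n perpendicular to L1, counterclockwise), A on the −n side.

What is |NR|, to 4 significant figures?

25.32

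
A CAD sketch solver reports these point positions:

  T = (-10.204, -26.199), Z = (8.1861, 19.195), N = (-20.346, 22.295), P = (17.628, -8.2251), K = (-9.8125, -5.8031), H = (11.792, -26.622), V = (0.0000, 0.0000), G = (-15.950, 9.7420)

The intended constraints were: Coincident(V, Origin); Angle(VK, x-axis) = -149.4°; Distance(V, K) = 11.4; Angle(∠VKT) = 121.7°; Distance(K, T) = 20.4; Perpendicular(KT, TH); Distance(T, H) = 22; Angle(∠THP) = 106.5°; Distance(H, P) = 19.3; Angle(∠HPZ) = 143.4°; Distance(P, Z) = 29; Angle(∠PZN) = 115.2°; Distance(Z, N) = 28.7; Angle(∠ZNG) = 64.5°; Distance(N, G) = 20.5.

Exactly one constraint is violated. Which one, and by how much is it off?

Distance(N, G) = 20.5 — off by 7.20.

V = (0.00, 0.00) ✓; VK at -149.4° ✓; |VK| = 11.40 ✓; ∠VKT = 121.7° ✓; |KT| = 20.40 ✓; ∠(KT, TH) = 90.00° ✓; |TH| = 22.00 ✓; ∠THP = 106.5° ✓; |HP| = 19.30 ✓; ∠HPZ = 143.4° ✓; |PZ| = 29.00 ✓; ∠PZN = 115.2° ✓; |ZN| = 28.70 ✓; ∠ZNG = 64.50° ✓; |NG| = 13.30 ✗.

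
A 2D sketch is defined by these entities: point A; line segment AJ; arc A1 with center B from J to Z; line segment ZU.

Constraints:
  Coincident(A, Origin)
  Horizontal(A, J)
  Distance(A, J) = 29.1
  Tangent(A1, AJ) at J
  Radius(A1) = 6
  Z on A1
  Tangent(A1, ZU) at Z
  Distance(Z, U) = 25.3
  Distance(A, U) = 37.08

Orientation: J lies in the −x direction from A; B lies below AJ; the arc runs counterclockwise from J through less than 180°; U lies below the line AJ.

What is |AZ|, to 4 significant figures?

35.40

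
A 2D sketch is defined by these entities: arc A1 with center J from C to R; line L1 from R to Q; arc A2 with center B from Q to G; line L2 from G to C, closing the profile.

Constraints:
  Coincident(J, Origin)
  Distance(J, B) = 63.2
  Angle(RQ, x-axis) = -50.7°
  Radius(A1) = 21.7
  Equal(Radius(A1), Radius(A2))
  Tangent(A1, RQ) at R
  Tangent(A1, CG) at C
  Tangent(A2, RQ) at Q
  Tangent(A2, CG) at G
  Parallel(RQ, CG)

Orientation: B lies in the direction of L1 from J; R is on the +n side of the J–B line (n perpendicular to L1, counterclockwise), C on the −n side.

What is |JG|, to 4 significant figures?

66.82

The slot axis is L1's direction at -50.7°, so u = (cos -50.7°, sin -50.7°) = (0.6334, -0.7738) and n = (−sin -50.7°, cos -50.7°) = (0.7738, 0.6334). J is at the origin and B lies 63.2 along u from J, so B = 63.2·u = (40.03, -48.91). Tangency of A1 to both parallel lines with radius 21.7 puts R and C at J ± 21.7·n: R = (16.79, 13.74), C = (-16.79, -13.74). Equal radii place Q and G the same way about B: Q = B + 21.7·n = (56.82, -35.16), G = B − 21.7·n = (23.24, -62.65). Then |JG| = |G − J| = 66.82.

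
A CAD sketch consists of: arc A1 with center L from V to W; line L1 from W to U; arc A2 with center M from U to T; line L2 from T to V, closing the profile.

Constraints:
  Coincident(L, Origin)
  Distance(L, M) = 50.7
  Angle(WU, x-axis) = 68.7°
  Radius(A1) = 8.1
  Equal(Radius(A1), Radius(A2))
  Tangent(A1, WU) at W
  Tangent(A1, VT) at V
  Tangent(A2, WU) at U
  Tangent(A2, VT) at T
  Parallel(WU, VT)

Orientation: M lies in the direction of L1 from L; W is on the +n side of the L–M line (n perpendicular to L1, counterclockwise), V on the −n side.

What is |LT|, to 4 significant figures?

51.34

Tangency of A1 to both parallel lines with radius 8.1 puts W and V at L ± 8.1·n: W = (-7.547, 2.942), V = (7.547, -2.942). Equal radii place U and T the same way about M: U = M + 8.1·n = (10.87, 50.18), T = M − 8.1·n = (25.96, 44.29). Then |LT| = |T − L| = 51.34.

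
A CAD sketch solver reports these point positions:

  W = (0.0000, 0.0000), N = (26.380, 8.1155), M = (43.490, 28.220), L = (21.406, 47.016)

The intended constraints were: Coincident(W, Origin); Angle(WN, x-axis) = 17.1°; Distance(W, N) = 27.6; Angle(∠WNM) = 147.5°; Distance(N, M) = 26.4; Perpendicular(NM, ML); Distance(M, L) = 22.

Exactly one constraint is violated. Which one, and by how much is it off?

Distance(M, L) = 22 — off by 7.00.

W = (0.00, 0.00) ✓; WN at 17.10° ✓; |WN| = 27.60 ✓; ∠WNM = 147.5° ✓; |NM| = 26.40 ✓; ∠(NM, ML) = 90.00° ✓; |ML| = 29.00 ✗.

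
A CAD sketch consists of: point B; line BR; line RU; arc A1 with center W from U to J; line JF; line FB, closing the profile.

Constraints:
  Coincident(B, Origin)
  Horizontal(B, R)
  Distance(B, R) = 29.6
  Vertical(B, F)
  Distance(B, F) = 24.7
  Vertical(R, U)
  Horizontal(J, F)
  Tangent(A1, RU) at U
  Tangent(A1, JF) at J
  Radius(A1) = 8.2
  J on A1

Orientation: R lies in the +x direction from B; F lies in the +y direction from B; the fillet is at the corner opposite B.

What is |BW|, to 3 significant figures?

27.0

B is at the origin; B and R share the same y with |BR| = 29.6 and R on the +x side, so R = (29.6, 0.00). BF is vertical with |BF| = 24.7 and F on the +y side, so F = (0.00, 24.7). The virtual corner opposite B is at (29.6, 24.7). The tangent condition forces WU to be normal to RU and since A1 is tangent to JF there, WJ ⟂ JF, with radius 8.2, so the center W sits 8.2 in from both sides at W = (21.4, 16.5). Then |BW| = |W − B| = 27.0.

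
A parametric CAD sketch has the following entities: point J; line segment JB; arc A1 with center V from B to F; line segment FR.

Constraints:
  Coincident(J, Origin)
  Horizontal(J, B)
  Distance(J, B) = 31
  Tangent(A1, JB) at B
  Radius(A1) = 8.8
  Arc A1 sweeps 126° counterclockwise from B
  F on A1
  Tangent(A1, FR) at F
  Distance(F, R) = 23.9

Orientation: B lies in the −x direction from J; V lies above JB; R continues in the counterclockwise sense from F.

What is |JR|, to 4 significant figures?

50.48

J is at the origin; J and B share the same y with |JB| = 31.0 and B on the −x side, so B = (-31.00, 0.000). A1 meets JB tangentially, so VB is at right angles to JB, so V = B + (0, 8.8) = (-31.00, 8.800). On A1, B sits at bearing -90° from V; a 126° counterclockwise sweep puts F at bearing 36°, so F = V + 8.8·(cos 36°, sin 36°) = (-23.88, 13.97). A1 meets FR tangentially, so VF is at right angles to FR, so FR runs along (−sin 36°, cos 36°); with |FR| = 23.9, R = (-37.93, 33.31). Then |JR| = |R − J| = 50.48.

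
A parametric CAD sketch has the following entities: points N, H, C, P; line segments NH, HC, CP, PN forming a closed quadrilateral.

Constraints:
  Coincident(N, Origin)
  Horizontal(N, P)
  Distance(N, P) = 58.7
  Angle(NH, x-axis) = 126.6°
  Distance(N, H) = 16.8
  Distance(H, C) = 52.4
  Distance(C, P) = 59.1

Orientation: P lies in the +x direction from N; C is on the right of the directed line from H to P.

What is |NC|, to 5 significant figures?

36.248

N is at the origin; NP is horizontal with |NP| = 58.7 and P in +x, so P = (58.7, 0). NH runs at 126.6° with |NH| = 16.8, so H = (-10.017, 13.487). C is determined by |HC| = 52.4 and |CP| = 59.1 together: it lies at the intersection of circle(H, 52.4) and circle(P, 59.1). With |HP| = 70.028, the foot of the radical line on HP is 29.680 from H and the perpendicular offset is √(52.4² − 29.680²) = 43.184. Taking the right-of-HP solution: C = (10.790, -34.605).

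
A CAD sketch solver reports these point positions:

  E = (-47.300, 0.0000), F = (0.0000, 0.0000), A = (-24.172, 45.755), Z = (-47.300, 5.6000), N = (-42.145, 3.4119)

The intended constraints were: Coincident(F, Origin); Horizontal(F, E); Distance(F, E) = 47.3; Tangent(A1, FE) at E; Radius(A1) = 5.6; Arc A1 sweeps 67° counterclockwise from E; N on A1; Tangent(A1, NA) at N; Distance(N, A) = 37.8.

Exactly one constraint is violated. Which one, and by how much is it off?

Distance(N, A) = 37.8 — off by 8.20.

F = (0.00, 0.00) ✓; F.y = 0.00, E.y = 0.00 ✓; |FE| = 47.30 ✓; ∠(ZE, EF) = 90.00° ✓; |ZE| = 5.600 ✓; bearing(Z→N) − bearing(Z→E) = 67.00° ✓; |ZN| = 5.600 ✓; ∠(ZN, NA) = 90.00° ✓; |NA| = 46.00 ✗.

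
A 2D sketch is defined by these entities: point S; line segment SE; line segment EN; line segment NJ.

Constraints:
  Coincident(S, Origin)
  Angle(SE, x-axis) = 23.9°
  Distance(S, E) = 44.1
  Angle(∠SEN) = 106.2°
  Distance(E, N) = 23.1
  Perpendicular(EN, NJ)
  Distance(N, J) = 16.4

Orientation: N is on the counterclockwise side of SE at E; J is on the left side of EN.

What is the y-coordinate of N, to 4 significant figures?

40.76

S is at the origin; SE runs at 23.9° with length 44.1, so E = 44.1·(cos 23.9°, sin 23.9°) = (40.32, 17.87). ∠SEN = 106.2°, so EN runs at 23.9° + (180° − 106.2°) = 97.70° from the x-axis; with |EN| = 23.1, N = E + 23.1·(cos 97.70°, sin 97.70°) = (37.22, 40.76). So N.y = 40.76.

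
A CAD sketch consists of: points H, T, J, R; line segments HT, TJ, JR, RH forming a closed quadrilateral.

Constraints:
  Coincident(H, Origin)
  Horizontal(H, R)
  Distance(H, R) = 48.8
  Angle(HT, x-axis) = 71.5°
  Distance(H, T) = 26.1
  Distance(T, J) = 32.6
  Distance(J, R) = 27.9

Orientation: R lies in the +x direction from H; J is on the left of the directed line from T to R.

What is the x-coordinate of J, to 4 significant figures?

40.82

Checks: |TJ| = 32.60 ✓; |JR| = 27.90 ✓.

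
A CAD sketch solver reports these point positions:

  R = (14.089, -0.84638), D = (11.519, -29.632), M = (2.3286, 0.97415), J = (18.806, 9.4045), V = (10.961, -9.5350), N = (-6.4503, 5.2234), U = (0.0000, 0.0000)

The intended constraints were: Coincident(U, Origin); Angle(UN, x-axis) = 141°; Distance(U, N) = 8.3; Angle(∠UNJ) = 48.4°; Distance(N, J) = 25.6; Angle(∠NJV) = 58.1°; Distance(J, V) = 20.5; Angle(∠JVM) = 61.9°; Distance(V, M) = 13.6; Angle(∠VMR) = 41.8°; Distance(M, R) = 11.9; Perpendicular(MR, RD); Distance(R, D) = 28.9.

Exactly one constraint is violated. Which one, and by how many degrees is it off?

Perpendicular(MR, RD) — off by 3.70°.

U = (0.00, 0.00) ✓; UN at 141.0° ✓; |UN| = 8.300 ✓; ∠UNJ = 48.40° ✓; |NJ| = 25.60 ✓; ∠NJV = 58.10° ✓; |JV| = 20.50 ✓; ∠JVM = 61.90° ✓; |VM| = 13.60 ✓; ∠VMR = 41.80° ✓; |MR| = 11.90 ✓; ∠(MR, RD) = 86.30° ✗; |RD| = 28.90 ✓.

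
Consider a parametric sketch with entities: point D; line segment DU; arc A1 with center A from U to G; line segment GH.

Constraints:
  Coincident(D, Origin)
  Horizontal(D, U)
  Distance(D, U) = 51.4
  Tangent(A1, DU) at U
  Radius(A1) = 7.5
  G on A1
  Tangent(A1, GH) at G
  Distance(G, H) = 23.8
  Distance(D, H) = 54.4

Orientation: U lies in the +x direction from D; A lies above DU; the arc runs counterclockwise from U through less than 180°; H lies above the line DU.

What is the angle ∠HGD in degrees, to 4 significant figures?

67.64°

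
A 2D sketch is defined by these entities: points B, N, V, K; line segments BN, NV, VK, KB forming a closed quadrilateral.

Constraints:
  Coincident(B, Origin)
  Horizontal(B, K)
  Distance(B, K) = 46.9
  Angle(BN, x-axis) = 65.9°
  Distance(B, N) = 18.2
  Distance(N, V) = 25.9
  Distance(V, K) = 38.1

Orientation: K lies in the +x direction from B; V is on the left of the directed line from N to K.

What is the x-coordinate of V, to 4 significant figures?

27.61

Checks: |NV| = 25.90 ✓; |VK| = 38.10 ✓.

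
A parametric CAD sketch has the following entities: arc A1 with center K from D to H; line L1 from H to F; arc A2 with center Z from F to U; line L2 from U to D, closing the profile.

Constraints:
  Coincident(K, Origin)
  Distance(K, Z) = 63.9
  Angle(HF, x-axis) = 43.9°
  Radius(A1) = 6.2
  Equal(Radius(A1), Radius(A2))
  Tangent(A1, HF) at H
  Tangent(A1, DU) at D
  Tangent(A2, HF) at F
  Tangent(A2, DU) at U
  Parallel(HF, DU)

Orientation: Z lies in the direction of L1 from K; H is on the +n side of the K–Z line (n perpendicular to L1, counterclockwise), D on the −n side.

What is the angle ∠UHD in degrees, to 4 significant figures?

79.02°

The slot axis is L1's direction at 43.9°, so u = (cos 43.9°, sin 43.9°) = (0.7206, 0.6934) and n = (−sin 43.9°, cos 43.9°) = (-0.6934, 0.7206). K is at the origin and Z lies 63.9 along u from K, so Z = 63.9·u = (46.04, 44.31). Tangency of A1 to both parallel lines with radius 6.2 puts H and D at K ± 6.2·n: H = (-4.299, 4.467), D = (4.299, -4.467). Equal radii place F and U the same way about Z: F = Z + 6.2·n = (41.74, 48.78), U = Z − 6.2·n = (50.34, 39.84). Then cos ∠UHD = HU·HD / (|HU||HD|), giving 79.02°.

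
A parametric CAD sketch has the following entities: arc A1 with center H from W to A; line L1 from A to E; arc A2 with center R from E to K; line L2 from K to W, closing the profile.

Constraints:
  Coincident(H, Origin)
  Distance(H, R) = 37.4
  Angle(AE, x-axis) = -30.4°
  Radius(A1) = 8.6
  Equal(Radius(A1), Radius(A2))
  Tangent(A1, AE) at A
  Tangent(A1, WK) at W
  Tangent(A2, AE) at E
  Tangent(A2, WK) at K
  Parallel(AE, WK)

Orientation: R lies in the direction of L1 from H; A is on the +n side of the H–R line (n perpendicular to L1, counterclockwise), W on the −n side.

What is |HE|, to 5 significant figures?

38.376

The slot axis is L1's direction at -30.4°, so u = (cos -30.4°, sin -30.4°) = (0.86251, -0.50603) and n = (−sin -30.4°, cos -30.4°) = (0.50603, 0.86251). H is at the origin and R lies 37.4 along u from H, so R = 37.4·u = (32.258, -18.926). Tangency of A1 to both parallel lines with radius 8.6 puts A and W at H ± 8.6·n: A = (4.3519, 7.4176), W = (-4.3519, -7.4176). Equal radii place E and K the same way about R: E = R + 8.6·n = (36.610, -11.508), K = R − 8.6·n = (27.906, -26.343). Then |HE| = |E − H| = 38.376.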